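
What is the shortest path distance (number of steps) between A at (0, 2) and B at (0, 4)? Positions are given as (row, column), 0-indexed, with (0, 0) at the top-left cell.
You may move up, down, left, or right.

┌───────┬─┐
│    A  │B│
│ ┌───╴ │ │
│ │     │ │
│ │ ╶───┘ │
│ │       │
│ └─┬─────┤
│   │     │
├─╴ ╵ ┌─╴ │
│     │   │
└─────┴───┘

Finding path from (0, 2) to (0, 4):
Path: (0,2) → (0,3) → (1,3) → (1,2) → (1,1) → (2,1) → (2,2) → (2,3) → (2,4) → (1,4) → (0,4)
Distance: 10 steps

Solution:

┌───────┬─┐
│    A ↓│B│
│ ┌───╴ │ │
│ │↓ ← ↲│↑│
│ │ ╶───┘ │
│ │↳ → → ↑│
│ └─┬─────┤
│   │     │
├─╴ ╵ ┌─╴ │
│     │   │
└─────┴───┘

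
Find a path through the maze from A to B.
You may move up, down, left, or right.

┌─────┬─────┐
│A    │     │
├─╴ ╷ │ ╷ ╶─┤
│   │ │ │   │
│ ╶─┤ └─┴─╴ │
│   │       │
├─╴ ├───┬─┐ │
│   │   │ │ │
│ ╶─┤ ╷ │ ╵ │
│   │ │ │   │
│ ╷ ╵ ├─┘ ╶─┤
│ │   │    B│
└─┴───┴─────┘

Finding the shortest path through the maze:
Path length: 12 steps
Directions: right → right → down → down → right → right → right → down → down → left → down → right

Solution:

┌─────┬─────┐
│A → ↓│     │
├─╴ ╷ │ ╷ ╶─┤
│   │↓│ │   │
│ ╶─┤ └─┴─╴ │
│   │↳ → → ↓│
├─╴ ├───┬─┐ │
│   │   │ │↓│
│ ╶─┤ ╷ │ ╵ │
│   │ │ │↓ ↲│
│ ╷ ╵ ├─┘ ╶─┤
│ │   │  ↳ B│
└─┴───┴─────┘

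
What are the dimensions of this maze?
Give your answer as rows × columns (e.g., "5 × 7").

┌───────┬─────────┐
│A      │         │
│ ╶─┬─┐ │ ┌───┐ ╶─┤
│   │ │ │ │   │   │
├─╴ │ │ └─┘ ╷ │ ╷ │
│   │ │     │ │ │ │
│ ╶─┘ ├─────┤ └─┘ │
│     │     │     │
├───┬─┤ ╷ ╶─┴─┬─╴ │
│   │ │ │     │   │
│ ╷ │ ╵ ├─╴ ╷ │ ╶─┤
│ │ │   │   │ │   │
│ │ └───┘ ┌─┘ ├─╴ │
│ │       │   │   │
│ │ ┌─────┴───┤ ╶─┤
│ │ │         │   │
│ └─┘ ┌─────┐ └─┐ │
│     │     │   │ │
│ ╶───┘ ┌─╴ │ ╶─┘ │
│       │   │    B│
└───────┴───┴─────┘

Counting the maze dimensions:
Rows (vertical): 10
Columns (horizontal): 9
Dimensions: 10 × 9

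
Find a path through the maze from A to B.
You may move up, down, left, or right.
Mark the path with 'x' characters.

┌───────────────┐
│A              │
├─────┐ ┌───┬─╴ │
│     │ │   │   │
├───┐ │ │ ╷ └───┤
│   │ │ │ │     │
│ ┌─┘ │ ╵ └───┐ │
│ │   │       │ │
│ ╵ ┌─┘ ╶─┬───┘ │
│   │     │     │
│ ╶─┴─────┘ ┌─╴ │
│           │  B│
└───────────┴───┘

Finding the shortest path through the maze:
Path length: 16 steps
Directions: right → right → right → down → down → down → right → up → up → right → down → right → right → down → down → down

Solution:

┌───────────────┐
│A x x x        │
├─────┐ ┌───┬─╴ │
│     │x│x x│   │
├───┐ │ │ ╷ └───┤
│   │ │x│x│x x x│
│ ┌─┘ │ ╵ └───┐ │
│ │   │x x    │x│
│ ╵ ┌─┘ ╶─┬───┘ │
│   │     │    x│
│ ╶─┴─────┘ ┌─╴ │
│           │  B│
└───────────┴───┘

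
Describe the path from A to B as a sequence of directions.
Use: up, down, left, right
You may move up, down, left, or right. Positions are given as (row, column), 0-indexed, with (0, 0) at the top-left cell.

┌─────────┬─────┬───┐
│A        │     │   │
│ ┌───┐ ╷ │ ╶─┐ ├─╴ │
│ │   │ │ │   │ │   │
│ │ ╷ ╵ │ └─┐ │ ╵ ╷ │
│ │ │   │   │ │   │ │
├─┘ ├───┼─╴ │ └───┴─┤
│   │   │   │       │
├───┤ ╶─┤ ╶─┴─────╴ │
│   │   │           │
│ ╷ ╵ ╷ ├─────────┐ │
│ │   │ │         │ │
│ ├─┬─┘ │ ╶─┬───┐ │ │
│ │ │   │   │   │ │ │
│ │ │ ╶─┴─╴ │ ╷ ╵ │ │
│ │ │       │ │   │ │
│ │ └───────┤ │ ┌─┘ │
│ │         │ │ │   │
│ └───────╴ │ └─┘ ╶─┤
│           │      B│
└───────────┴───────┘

Finding the path and converting it to directions:
Path through cells: (0,0) → (0,1) → (0,2) → (0,3) → (0,4) → (1,4) → (2,4) → (2,5) → (3,5) → (3,4) → (4,4) → (4,5) → (4,6) → (4,7) → (4,8) → (4,9) → (5,9) → (6,9) → (7,9) → (8,9) → (8,8) → (9,8) → (9,9)
Directions: right, right, right, right, down, down, right, down, left, down, right, right, right, right, right, down, down, down, down, left, down, right

Solution:

┌─────────┬─────┬───┐
│A → → → ↓│     │   │
│ ┌───┐ ╷ │ ╶─┐ ├─╴ │
│ │   │ │↓│   │ │   │
│ │ ╷ ╵ │ └─┐ │ ╵ ╷ │
│ │ │   │↳ ↓│ │   │ │
├─┘ ├───┼─╴ │ └───┴─┤
│   │   │↓ ↲│       │
├───┤ ╶─┤ ╶─┴─────╴ │
│   │   │↳ → → → → ↓│
│ ╷ ╵ ╷ ├─────────┐ │
│ │   │ │         │↓│
│ ├─┬─┘ │ ╶─┬───┐ │ │
│ │ │   │   │   │ │↓│
│ │ │ ╶─┴─╴ │ ╷ ╵ │ │
│ │ │       │ │   │↓│
│ │ └───────┤ │ ┌─┘ │
│ │         │ │ │↓ ↲│
│ └───────╴ │ └─┘ ╶─┤
│           │    ↳ B│
└───────────┴───────┘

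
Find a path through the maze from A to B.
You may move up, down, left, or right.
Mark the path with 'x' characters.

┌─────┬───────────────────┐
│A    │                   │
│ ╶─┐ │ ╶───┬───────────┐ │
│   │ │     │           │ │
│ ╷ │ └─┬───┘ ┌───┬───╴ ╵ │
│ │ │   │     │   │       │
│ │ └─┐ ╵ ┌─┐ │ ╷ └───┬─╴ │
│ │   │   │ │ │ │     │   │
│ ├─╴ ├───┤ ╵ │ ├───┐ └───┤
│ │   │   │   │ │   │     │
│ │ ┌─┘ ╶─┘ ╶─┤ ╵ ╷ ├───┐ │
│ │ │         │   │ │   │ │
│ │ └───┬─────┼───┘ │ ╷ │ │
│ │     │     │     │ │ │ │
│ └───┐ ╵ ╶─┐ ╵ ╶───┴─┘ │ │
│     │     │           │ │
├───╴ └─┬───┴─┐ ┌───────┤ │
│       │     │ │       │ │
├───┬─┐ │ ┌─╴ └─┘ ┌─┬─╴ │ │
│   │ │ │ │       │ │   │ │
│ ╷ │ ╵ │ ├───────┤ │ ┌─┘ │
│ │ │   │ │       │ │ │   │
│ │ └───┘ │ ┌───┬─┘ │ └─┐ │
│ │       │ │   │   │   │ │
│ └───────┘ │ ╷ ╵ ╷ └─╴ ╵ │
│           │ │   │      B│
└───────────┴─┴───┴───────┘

Finding the shortest path through the maze:
Path length: 44 steps
Directions: down → right → down → down → right → down → left → down → down → right → right → down → right → up → right → right → down → right → up → right → right → up → up → left → down → left → up → up → up → right → down → right → right → down → right → right → down → down → down → down → down → down → down → down

Solution:

┌─────┬───────────────────┐
│A    │                   │
│ ╶─┐ │ ╶───┬───────────┐ │
│x x│ │     │           │ │
│ ╷ │ └─┬───┘ ┌───┬───╴ ╵ │
│ │x│   │     │x x│       │
│ │ └─┐ ╵ ┌─┐ │ ╷ └───┬─╴ │
│ │x x│   │ │ │x│x x x│   │
│ ├─╴ ├───┤ ╵ │ ├───┐ └───┤
│ │x x│   │   │x│x x│x x x│
│ │ ┌─┘ ╶─┘ ╶─┤ ╵ ╷ ├───┐ │
│ │x│         │x x│x│   │x│
│ │ └───┬─────┼───┘ │ ╷ │ │
│ │x x x│x x x│x x x│ │ │x│
│ └───┐ ╵ ╶─┐ ╵ ╶───┴─┘ │ │
│     │x x  │x x        │x│
├───╴ └─┬───┴─┐ ┌───────┤ │
│       │     │ │       │x│
├───┬─┐ │ ┌─╴ └─┘ ┌─┬─╴ │ │
│   │ │ │ │       │ │   │x│
│ ╷ │ ╵ │ ├───────┤ │ ┌─┘ │
│ │ │   │ │       │ │ │  x│
│ │ └───┘ │ ┌───┬─┘ │ └─┐ │
│ │       │ │   │   │   │x│
│ └───────┘ │ ╷ ╵ ╷ └─╴ ╵ │
│           │ │   │      B│
└───────────┴─┴───┴───────┘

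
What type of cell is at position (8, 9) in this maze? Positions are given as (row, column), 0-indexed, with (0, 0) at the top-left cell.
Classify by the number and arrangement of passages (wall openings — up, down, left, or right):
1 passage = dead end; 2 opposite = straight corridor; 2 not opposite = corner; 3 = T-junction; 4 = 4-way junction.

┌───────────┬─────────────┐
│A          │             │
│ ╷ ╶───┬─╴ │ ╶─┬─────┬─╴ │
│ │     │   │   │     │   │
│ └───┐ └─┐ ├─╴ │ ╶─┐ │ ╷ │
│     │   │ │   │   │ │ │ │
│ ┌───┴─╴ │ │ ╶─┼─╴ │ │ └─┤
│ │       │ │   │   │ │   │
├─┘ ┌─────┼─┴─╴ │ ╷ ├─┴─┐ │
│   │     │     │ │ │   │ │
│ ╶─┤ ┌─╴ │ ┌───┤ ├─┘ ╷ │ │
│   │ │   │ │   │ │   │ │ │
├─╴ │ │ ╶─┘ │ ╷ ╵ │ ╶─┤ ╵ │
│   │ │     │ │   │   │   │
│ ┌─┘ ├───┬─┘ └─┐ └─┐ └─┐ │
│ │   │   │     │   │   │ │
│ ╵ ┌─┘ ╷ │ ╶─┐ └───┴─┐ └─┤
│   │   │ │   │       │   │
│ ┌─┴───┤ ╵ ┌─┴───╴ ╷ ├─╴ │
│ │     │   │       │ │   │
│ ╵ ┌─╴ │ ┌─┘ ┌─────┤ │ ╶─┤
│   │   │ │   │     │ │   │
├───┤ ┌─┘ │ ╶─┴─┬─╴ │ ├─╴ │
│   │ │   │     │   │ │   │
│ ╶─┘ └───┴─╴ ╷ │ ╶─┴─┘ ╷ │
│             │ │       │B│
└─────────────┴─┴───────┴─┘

Checking cell at (8, 9):
Number of passages: 3
Cell type: T-junction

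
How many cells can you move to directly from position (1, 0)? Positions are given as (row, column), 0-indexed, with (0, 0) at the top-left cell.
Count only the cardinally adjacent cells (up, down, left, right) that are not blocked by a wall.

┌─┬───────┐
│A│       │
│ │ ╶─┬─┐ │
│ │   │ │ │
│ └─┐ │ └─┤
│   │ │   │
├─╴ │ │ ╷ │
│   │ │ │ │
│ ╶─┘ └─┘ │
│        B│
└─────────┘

Checking passable neighbors of (1, 0):
Neighbors: (0, 0), (2, 0)
Count: 2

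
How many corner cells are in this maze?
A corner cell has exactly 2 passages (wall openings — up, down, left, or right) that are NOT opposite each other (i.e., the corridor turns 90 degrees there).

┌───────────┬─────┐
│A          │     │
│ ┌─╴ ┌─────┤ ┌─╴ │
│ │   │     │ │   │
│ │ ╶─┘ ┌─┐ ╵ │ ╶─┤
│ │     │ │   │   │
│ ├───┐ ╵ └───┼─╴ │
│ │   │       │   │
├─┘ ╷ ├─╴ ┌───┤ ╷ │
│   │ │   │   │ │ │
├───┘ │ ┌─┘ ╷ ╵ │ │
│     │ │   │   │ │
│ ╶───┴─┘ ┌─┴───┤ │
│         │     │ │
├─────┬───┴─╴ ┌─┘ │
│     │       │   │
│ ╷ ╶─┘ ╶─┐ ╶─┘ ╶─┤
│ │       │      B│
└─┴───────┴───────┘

Counting corner cells (2 non-opposite passages):
Total corners: 38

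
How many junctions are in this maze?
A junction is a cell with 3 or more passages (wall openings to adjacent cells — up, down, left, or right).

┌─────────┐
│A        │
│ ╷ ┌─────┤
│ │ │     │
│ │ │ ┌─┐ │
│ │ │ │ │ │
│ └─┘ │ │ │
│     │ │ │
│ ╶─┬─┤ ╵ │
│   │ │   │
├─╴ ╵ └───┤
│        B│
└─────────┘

Checking each cell for number of passages:

Junctions found (3+ passages):
  (0, 1): 3 passages
  (3, 0): 3 passages
  (5, 1): 3 passages
  (5, 2): 3 passages
Total junctions: 4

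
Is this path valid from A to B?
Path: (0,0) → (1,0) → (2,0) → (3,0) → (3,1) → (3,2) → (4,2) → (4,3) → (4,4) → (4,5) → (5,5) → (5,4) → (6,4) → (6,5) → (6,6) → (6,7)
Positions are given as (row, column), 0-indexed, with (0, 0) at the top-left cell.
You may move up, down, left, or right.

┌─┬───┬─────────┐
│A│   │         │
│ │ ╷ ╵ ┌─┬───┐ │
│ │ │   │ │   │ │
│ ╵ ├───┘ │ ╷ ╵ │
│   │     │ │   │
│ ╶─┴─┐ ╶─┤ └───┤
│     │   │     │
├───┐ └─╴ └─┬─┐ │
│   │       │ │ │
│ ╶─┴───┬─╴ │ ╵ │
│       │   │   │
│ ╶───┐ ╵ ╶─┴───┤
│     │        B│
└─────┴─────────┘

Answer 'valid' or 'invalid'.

Checking path validity:
Result: All consecutive moves are passable.

valid

Correct solution:

┌─┬───┬─────────┐
│A│   │         │
│ │ ╷ ╵ ┌─┬───┐ │
│↓│ │   │ │   │ │
│ ╵ ├───┘ │ ╷ ╵ │
│↓  │     │ │   │
│ ╶─┴─┐ ╶─┤ └───┤
│↳ → ↓│   │     │
├───┐ └─╴ └─┬─┐ │
│   │↳ → → ↓│ │ │
│ ╶─┴───┬─╴ │ ╵ │
│       │↓ ↲│   │
│ ╶───┐ ╵ ╶─┴───┤
│     │  ↳ → → B│
└─────┴─────────┘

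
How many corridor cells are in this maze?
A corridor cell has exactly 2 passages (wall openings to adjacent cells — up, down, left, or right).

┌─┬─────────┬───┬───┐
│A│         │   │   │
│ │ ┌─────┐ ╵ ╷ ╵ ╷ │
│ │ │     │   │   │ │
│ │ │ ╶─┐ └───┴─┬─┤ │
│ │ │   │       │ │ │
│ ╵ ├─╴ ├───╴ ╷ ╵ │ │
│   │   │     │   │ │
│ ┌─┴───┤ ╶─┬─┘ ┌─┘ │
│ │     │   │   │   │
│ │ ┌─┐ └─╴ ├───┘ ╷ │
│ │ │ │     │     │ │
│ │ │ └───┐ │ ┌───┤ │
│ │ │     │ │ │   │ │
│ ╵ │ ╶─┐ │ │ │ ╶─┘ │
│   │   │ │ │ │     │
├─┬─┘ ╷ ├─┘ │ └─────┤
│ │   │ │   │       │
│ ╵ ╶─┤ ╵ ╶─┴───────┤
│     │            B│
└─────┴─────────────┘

Counting cells with exactly 2 passages:
Total corridor cells: 80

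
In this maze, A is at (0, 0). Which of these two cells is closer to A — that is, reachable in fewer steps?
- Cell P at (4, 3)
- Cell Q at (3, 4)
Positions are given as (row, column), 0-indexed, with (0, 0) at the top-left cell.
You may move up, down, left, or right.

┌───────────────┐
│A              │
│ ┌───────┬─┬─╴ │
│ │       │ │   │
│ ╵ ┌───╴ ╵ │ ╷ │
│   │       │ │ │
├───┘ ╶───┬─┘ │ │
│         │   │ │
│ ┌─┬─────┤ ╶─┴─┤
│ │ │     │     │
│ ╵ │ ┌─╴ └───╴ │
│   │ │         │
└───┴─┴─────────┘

Shortest path A → P at (4, 3): 21 steps
Shortest path A → Q at (3, 4): 13 steps

Q is closer (13 steps vs 21 steps).

Path to P:

┌───────────────┐
│A → → → → → → ↓│
│ ┌───────┬─┬─╴ │
│ │       │ │↓ ↲│
│ ╵ ┌───╴ ╵ │ ╷ │
│   │       │↓│ │
├───┘ ╶───┬─┘ │ │
│         │↓ ↲│ │
│ ┌─┬─────┤ ╶─┴─┤
│ │ │  P ↰│↳ → ↓│
│ ╵ │ ┌─╴ └───╴ │
│   │ │  ↑ ← ← ↲│
└───┴─┴─────────┘

Path to Q:

┌───────────────┐
│A              │
│ ┌───────┬─┬─╴ │
│↓│↱ → → ↓│ │   │
│ ╵ ┌───╴ ╵ │ ╷ │
│↳ ↑│↓ ← ↲  │ │ │
├───┘ ╶───┬─┘ │ │
│    ↳ → Q│   │ │
│ ┌─┬─────┤ ╶─┴─┤
│ │ │     │     │
│ ╵ │ ┌─╴ └───╴ │
│   │ │         │
└───┴─┴─────────┘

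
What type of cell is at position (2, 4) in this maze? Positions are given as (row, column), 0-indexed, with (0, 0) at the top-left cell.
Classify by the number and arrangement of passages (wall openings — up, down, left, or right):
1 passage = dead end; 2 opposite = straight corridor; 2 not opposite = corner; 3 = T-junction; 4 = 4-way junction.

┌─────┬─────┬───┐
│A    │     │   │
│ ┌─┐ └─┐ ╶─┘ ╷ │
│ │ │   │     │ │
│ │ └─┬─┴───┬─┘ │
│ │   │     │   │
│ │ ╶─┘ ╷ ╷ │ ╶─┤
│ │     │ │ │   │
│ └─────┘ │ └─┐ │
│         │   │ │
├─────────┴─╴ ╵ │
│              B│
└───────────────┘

Checking cell at (2, 4):
Number of passages: 3
Cell type: T-junction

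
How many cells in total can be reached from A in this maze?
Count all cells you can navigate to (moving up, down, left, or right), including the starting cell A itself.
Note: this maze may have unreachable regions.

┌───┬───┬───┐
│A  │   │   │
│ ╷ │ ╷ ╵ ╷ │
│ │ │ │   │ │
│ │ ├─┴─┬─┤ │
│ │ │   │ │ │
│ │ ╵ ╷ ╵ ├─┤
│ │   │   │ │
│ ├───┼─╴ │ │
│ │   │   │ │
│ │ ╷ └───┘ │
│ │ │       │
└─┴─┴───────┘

Using BFS/flood-fill to find all reachable cells from A:
Maze size: 6 × 6 = 36 total cells
18 cell(s) are walled off and cannot be reached from A.
Reachable cells: 18

Reachable region (· marks reachable cells):

┌───┬───┬───┐
│A ·│   │   │
│ ╷ │ ╷ ╵ ╷ │
│·│·│ │   │ │
│ │ ├─┴─┬─┤ │
│·│·│· ·│·│ │
│ │ ╵ ╷ ╵ ├─┤
│·│· ·│· ·│ │
│ ├───┼─╴ │ │
│·│   │· ·│ │
│ │ ╷ └───┘ │
│·│ │       │
└─┴─┴───────┘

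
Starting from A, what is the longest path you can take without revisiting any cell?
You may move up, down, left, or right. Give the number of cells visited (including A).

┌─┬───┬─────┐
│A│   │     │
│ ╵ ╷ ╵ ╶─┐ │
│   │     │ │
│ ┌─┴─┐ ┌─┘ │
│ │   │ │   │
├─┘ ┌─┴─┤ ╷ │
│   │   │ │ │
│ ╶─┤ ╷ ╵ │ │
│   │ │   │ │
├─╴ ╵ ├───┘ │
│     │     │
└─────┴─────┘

Finding longest simple path using DFS:
Start: (0, 0)
Longest path visits 27 cells
Path: A → down → right → up → right → down → right → up → right → right → down → down → left → down → down → left → up → left → down → down → left → up → left → up → right → up → right

Solution:

┌─┬───┬─────┐
│A│↱ ↓│↱ → ↓│
│ ╵ ╷ ╵ ╶─┐ │
│↳ ↑│↳ ↑  │↓│
│ ┌─┴─┐ ┌─┘ │
│ │↱ B│ │↓ ↲│
├─┘ ┌─┴─┤ ╷ │
│↱ ↑│↓ ↰│↓│ │
│ ╶─┤ ╷ ╵ │ │
│↑ ↰│↓│↑ ↲│ │
├─╴ ╵ ├───┘ │
│  ↑ ↲│     │
└─────┴─────┘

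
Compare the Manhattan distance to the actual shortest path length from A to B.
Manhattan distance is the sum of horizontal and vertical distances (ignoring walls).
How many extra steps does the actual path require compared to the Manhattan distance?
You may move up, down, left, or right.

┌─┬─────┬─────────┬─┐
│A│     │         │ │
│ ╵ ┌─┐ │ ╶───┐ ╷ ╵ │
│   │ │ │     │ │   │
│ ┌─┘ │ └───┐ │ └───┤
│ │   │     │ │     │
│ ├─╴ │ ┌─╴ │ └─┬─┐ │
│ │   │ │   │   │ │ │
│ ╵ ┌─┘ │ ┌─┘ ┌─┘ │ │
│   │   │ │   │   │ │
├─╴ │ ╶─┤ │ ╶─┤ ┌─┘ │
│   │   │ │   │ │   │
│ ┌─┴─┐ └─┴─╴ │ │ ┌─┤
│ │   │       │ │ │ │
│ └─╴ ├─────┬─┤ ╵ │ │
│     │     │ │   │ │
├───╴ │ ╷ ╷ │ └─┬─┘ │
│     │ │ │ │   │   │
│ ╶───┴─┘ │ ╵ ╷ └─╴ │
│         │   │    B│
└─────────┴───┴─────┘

Manhattan distance: |9 - 0| + |9 - 0| = 18
Actual path length: 30
Extra steps: 30 - 18 = 12

Solution:

┌─┬─────┬─────────┬─┐
│A│     │         │ │
│ ╵ ┌─┐ │ ╶───┐ ╷ ╵ │
│↓  │ │ │     │ │   │
│ ┌─┘ │ └───┐ │ └───┤
│↓│   │     │ │     │
│ ├─╴ │ ┌─╴ │ └─┬─┐ │
│↓│   │ │   │   │ │ │
│ ╵ ┌─┘ │ ┌─┘ ┌─┘ │ │
│↳ ↓│   │ │   │   │ │
├─╴ │ ╶─┤ │ ╶─┤ ┌─┘ │
│↓ ↲│   │ │   │ │   │
│ ┌─┴─┐ └─┴─╴ │ │ ┌─┤
│↓│   │       │ │ │ │
│ └─╴ ├─────┬─┤ ╵ │ │
│↳ → ↓│  ↱ ↓│ │   │ │
├───╴ │ ╷ ╷ │ └─┬─┘ │
│↓ ← ↲│ │↑│↓│↱ ↓│   │
│ ╶───┴─┘ │ ╵ ╷ └─╴ │
│↳ → → → ↑│↳ ↑│↳ → B│
└─────────┴───┴─────┘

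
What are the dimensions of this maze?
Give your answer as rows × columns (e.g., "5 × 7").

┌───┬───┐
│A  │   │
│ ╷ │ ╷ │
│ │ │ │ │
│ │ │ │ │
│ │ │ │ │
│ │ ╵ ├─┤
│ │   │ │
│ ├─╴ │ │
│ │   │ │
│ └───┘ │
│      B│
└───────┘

Counting the maze dimensions:
Rows (vertical): 6
Columns (horizontal): 4
Dimensions: 6 × 4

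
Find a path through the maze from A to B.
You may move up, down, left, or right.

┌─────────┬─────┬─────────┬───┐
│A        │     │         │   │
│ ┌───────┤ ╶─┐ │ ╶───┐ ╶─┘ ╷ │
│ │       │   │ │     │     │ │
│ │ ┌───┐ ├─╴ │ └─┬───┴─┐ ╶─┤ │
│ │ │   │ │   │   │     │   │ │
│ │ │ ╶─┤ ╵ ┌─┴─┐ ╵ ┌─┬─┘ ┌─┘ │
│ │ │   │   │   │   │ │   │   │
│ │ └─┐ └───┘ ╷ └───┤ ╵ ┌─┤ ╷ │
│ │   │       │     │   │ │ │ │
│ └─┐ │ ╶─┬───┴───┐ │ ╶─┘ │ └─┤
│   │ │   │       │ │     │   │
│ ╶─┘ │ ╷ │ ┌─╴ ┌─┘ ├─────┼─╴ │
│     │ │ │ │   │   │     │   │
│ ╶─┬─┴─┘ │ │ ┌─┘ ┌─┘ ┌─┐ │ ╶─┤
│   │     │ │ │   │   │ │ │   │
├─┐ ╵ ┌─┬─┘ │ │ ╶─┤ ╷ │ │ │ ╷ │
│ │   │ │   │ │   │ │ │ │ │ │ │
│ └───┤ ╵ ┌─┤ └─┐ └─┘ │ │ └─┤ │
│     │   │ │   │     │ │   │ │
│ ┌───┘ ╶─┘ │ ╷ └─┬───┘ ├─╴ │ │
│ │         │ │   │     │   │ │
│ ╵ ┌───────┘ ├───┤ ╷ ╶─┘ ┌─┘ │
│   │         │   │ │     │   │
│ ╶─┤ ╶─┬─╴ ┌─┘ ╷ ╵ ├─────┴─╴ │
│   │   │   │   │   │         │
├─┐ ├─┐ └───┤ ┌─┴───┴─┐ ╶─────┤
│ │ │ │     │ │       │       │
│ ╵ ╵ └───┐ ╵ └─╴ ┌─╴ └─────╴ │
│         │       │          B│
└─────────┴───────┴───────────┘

Finding the shortest path through the maze:
Path length: 70 steps
Directions: down → down → down → down → down → down → down → right → down → right → up → right → right → up → up → left → up → right → right → right → up → right → down → right → right → down → down → left → down → left → down → right → down → right → right → up → up → up → right → right → down → down → down → right → down → left → down → left → left → up → left → down → down → left → up → left → down → left → down → down → right → right → up → right → right → down → right → right → right → right

Solution:

┌─────────┬─────┬─────────┬───┐
│A        │     │         │   │
│ ┌───────┤ ╶─┐ │ ╶───┐ ╶─┘ ╷ │
│↓│       │   │ │     │     │ │
│ │ ┌───┐ ├─╴ │ └─┬───┴─┐ ╶─┤ │
│↓│ │   │ │   │   │     │   │ │
│ │ │ ╶─┤ ╵ ┌─┴─┐ ╵ ┌─┬─┘ ┌─┘ │
│↓│ │   │   │↱ ↓│   │ │   │   │
│ │ └─┐ └───┘ ╷ └───┤ ╵ ┌─┤ ╷ │
│↓│   │↱ → → ↑│↳ → ↓│   │ │ │ │
│ └─┐ │ ╶─┬───┴───┐ │ ╶─┘ │ └─┤
│↓  │ │↑ ↰│       │↓│     │   │
│ ╶─┘ │ ╷ │ ┌─╴ ┌─┘ ├─────┼─╴ │
│↓    │ │↑│ │   │↓ ↲│↱ → ↓│   │
│ ╶─┬─┴─┘ │ │ ┌─┘ ┌─┘ ┌─┐ │ ╶─┤
│↳ ↓│↱ → ↑│ │ │↓ ↲│  ↑│ │↓│   │
├─┐ ╵ ┌─┬─┘ │ │ ╶─┤ ╷ │ │ │ ╷ │
│ │↳ ↑│ │   │ │↳ ↓│ │↑│ │↓│ │ │
│ └───┤ ╵ ┌─┤ └─┐ └─┘ │ │ └─┤ │
│     │   │ │   │↳ → ↑│ │↳ ↓│ │
│ ┌───┘ ╶─┘ │ ╷ └─┬───┘ ├─╴ │ │
│ │         │ │   │↓ ↰  │↓ ↲│ │
│ ╵ ┌───────┘ ├───┤ ╷ ╶─┘ ┌─┘ │
│   │         │↓ ↰│↓│↑ ← ↲│   │
│ ╶─┤ ╶─┬─╴ ┌─┘ ╷ ╵ ├─────┴─╴ │
│   │   │   │↓ ↲│↑ ↲│         │
├─┐ ├─┐ └───┤ ┌─┴───┴─┐ ╶─────┤
│ │ │ │     │↓│  ↱ → ↓│       │
│ ╵ ╵ └───┐ ╵ └─╴ ┌─╴ └─────╴ │
│         │  ↳ → ↑│  ↳ → → → B│
└─────────┴───────┴───────────┘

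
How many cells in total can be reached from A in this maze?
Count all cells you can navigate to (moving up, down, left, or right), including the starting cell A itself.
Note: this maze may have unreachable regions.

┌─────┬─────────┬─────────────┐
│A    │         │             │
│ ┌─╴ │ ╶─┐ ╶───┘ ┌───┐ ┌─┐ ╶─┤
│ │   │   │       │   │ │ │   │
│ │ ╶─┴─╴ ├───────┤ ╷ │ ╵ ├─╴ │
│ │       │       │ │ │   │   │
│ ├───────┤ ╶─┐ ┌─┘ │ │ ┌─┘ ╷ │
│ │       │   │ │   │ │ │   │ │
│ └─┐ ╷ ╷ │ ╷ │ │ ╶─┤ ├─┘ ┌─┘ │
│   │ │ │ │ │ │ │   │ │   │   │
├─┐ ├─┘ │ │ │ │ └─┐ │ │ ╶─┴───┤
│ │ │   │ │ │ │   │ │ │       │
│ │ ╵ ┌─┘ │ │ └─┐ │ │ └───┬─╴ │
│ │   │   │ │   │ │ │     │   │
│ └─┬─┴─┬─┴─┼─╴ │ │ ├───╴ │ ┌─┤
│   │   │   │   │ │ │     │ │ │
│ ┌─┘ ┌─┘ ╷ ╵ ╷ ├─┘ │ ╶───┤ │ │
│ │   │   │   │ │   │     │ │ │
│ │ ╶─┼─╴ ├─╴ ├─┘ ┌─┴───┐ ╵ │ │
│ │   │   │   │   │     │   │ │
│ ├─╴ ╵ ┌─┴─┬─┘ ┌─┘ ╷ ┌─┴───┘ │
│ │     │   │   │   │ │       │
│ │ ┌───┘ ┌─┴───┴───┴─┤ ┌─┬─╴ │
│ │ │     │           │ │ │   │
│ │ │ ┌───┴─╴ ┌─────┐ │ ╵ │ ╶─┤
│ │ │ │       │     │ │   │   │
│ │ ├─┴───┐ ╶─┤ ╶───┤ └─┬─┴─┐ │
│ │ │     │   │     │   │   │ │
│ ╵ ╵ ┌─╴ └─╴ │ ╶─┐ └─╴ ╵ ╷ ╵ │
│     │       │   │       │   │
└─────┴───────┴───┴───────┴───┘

Using BFS/flood-fill to find all reachable cells from A:
Maze size: 15 × 15 = 225 total cells
123 cell(s) are walled off and cannot be reached from A.
Reachable cells: 102

Reachable region (· marks reachable cells):

┌─────┬─────────┬─────────────┐
│A · ·│· · · · ·│· · · · · · ·│
│ ┌─╴ │ ╶─┐ ╶───┘ ┌───┐ ┌─┐ ╶─┤
│·│· ·│· ·│· · · ·│· ·│·│·│· ·│
│ │ ╶─┴─╴ ├───────┤ ╷ │ ╵ ├─╴ │
│·│· · · ·│       │·│·│· ·│· ·│
│ ├───────┤ ╶─┐ ┌─┘ │ │ ┌─┘ ╷ │
│·│· · · ·│   │ │· ·│·│·│· ·│·│
│ └─┐ ╷ ╷ │ ╷ │ │ ╶─┤ ├─┘ ┌─┘ │
│· ·│·│·│·│ │ │ │· ·│·│· ·│· ·│
├─┐ ├─┘ │ │ │ │ └─┐ │ │ ╶─┴───┤
│ │·│· ·│·│ │ │   │·│·│· · · ·│
│ │ ╵ ┌─┘ │ │ └─┐ │ │ └───┬─╴ │
│ │· ·│· ·│ │   │ │·│· · ·│· ·│
│ └─┬─┴─┬─┴─┼─╴ │ │ ├───╴ │ ┌─┤
│   │   │   │   │ │·│· · ·│·│ │
│ ┌─┘ ┌─┘ ╷ ╵ ╷ ├─┘ │ ╶───┤ │ │
│ │   │   │   │ │· ·│· · ·│·│ │
│ │ ╶─┼─╴ ├─╴ ├─┘ ┌─┴───┐ ╵ │ │
│ │   │   │   │· ·│     │· ·│ │
│ ├─╴ ╵ ┌─┴─┬─┘ ┌─┘ ╷ ┌─┴───┘ │
│ │     │   │· ·│   │ │       │
│ │ ┌───┘ ┌─┴───┴───┴─┤ ┌─┬─╴ │
│ │ │     │           │ │ │   │
│ │ │ ┌───┴─╴ ┌─────┐ │ ╵ │ ╶─┤
│ │ │ │       │     │ │   │   │
│ │ ├─┴───┐ ╶─┤ ╶───┤ └─┬─┴─┐ │
│ │ │     │   │     │   │   │ │
│ ╵ ╵ ┌─╴ └─╴ │ ╶─┐ └─╴ ╵ ╷ ╵ │
│     │       │   │       │   │
└─────┴───────┴───┴───────┴───┘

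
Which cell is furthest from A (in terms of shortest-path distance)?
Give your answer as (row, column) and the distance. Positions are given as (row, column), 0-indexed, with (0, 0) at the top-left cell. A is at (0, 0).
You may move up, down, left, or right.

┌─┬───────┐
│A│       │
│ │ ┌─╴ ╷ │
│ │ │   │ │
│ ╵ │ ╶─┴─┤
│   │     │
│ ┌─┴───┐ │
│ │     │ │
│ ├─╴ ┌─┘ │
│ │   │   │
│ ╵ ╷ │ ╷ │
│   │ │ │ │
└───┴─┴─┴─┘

Computing BFS distances from A to all cells:
Furthest cell: (5, 3)
Distance: 16 steps

Path from A to the furthest cell:

┌─┬───────┐
│A│↱ → ↓  │
│ │ ┌─╴ ╷ │
│↓│↑│↓ ↲│ │
│ ╵ │ ╶─┴─┤
│↳ ↑│↳ → ↓│
│ ┌─┴───┐ │
│ │     │↓│
│ ├─╴ ┌─┘ │
│ │   │↓ ↲│
│ ╵ ╷ │ ╷ │
│   │ │B│ │
└───┴─┴─┴─┘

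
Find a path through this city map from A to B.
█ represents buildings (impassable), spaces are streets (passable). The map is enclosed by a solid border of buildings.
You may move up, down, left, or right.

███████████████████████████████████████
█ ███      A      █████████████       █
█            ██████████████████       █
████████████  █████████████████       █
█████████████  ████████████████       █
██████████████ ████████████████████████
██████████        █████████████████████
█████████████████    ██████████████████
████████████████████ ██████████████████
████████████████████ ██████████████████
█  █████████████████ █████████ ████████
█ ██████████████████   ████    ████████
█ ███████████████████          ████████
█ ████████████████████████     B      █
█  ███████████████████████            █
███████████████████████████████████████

Finding the shortest path from A to B:
Movement: cardinal only
Path length: 32 steps
Directions: down → right → down → right → down → right → down → down → right → right → right → down → right → right → right → down → down → down → down → right → down → right → right → right → right → right → down → right → right → right → right → right

Solution:

███████████████████████████████████████
█ ███      A      █████████████       █
█          ↳↓██████████████████       █
████████████↳↓█████████████████       █
█████████████↳↓████████████████       █
██████████████↓████████████████████████
██████████    ↳→→↓█████████████████████
█████████████████↳→→↓██████████████████
████████████████████↓██████████████████
████████████████████↓██████████████████
█  █████████████████↓█████████ ████████
█ ██████████████████↳↓ ████    ████████
█ ███████████████████↳→→→→↓    ████████
█ ████████████████████████↳→→→→B      █
█  ███████████████████████            █
███████████████████████████████████████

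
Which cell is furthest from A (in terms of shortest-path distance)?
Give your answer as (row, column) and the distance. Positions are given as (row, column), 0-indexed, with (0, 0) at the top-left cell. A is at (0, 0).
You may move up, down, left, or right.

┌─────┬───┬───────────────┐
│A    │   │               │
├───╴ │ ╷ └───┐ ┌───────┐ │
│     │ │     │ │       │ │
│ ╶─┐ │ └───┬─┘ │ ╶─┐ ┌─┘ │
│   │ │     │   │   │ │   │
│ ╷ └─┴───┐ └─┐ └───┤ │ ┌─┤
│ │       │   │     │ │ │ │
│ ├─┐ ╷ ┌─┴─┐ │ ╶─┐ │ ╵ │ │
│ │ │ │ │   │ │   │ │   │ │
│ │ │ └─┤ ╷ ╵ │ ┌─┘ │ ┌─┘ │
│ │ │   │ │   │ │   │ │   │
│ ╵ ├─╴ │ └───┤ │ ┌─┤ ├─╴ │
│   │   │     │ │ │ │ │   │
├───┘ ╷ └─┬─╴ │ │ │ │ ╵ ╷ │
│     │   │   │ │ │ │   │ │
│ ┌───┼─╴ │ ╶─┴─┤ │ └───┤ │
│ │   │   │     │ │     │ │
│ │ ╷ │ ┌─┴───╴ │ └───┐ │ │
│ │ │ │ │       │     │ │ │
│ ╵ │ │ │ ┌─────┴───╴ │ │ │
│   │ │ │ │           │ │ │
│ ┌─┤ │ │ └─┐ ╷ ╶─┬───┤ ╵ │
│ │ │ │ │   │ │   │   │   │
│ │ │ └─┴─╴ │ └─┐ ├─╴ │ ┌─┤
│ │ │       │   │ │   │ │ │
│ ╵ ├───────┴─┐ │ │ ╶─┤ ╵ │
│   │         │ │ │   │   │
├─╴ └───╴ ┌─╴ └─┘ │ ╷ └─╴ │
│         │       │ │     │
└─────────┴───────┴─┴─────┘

Computing BFS distances from A to all cells:
Furthest cell: (11, 9)
Distance: 92 steps

Path from A to the furthest cell:

┌─────┬───┬───────────────┐
│A → ↓│   │    ↱ → → → → ↓│
├───╴ │ ╷ └───┐ ┌───────┐ │
│↓ ← ↲│ │     │↑│       │↓│
│ ╶─┐ │ └───┬─┘ │ ╶─┐ ┌─┘ │
│↳ ↓│ │     │  ↑│   │ │↓ ↲│
│ ╷ └─┴───┐ └─┐ └───┤ │ ┌─┤
│ │↳ ↓    │   │↑ ← ↰│ │↓│ │
│ ├─┐ ╷ ┌─┴─┐ │ ╶─┐ │ ╵ │ │
│ │ │↓│ │   │ │   │↑│↓ ↲│ │
│ │ │ └─┤ ╷ ╵ │ ┌─┘ │ ┌─┘ │
│ │ │↳ ↓│ │   │ │↱ ↑│↓│   │
│ ╵ ├─╴ │ └───┤ │ ┌─┤ ├─╴ │
│   │↓ ↲│     │ │↑│ │↓│↱ ↓│
├───┘ ╷ └─┬─╴ │ │ │ │ ╵ ╷ │
│↓ ← ↲│   │   │ │↑│ │↳ ↑│↓│
│ ┌───┼─╴ │ ╶─┴─┤ │ └───┤ │
│↓│   │   │     │↑│     │↓│
│ │ ╷ │ ┌─┴───╴ │ └───┐ │ │
│↓│ │ │ │       │↑ ← ↰│ │↓│
│ ╵ │ │ │ ┌─────┴───╴ │ │ │
│↓  │ │ │ │    ↱ → → ↑│ │↓│
│ ┌─┤ │ │ └─┐ ╷ ╶─┬───┤ ╵ │
│↓│ │ │ │   │ │↑ ↰│B ↰│↓ ↲│
│ │ │ └─┴─╴ │ └─┐ ├─╴ │ ┌─┤
│↓│ │       │   │↑│↱ ↑│↓│ │
│ ╵ ├───────┴─┐ │ │ ╶─┤ ╵ │
│↳ ↓│    ↱ → ↓│ │↑│↑ ↰│↳ ↓│
├─╴ └───╴ ┌─╴ └─┘ │ ╷ └─╴ │
│  ↳ → → ↑│  ↳ → ↑│ │↑ ← ↲│
└─────────┴───────┴─┴─────┘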